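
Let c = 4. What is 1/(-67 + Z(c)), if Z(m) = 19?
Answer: -1/48 ≈ -0.020833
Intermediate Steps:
1/(-67 + Z(c)) = 1/(-67 + 19) = 1/(-48) = -1/48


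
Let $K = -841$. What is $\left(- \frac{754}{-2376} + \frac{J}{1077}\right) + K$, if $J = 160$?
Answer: $- \frac{358481069}{426492} \approx -840.53$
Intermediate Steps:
$\left(- \frac{754}{-2376} + \frac{J}{1077}\right) + K = \left(- \frac{754}{-2376} + \frac{160}{1077}\right) - 841 = \left(\left(-754\right) \left(- \frac{1}{2376}\right) + 160 \cdot \frac{1}{1077}\right) - 841 = \left(\frac{377}{1188} + \frac{160}{1077}\right) - 841 = \frac{198703}{426492} - 841 = - \frac{358481069}{426492}$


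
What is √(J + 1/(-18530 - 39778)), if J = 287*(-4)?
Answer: I*√975749176545/29154 ≈ 33.882*I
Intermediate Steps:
J = -1148
√(J + 1/(-18530 - 39778)) = √(-1148 + 1/(-18530 - 39778)) = √(-1148 + 1/(-58308)) = √(-1148 - 1/58308) = √(-66937585/58308) = I*√975749176545/29154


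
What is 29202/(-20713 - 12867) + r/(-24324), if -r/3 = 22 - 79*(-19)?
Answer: -46406869/68066660 ≈ -0.68179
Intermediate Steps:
r = -4569 (r = -3*(22 - 79*(-19)) = -3*(22 + 1501) = -3*1523 = -4569)
29202/(-20713 - 12867) + r/(-24324) = 29202/(-20713 - 12867) - 4569/(-24324) = 29202/(-33580) - 4569*(-1/24324) = 29202*(-1/33580) + 1523/8108 = -14601/16790 + 1523/8108 = -46406869/68066660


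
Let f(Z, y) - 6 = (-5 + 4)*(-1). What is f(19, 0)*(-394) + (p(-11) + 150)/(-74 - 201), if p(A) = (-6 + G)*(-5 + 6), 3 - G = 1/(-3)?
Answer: -2275792/825 ≈ -2758.5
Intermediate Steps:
G = 10/3 (G = 3 - 1/(-3) = 3 - 1*(-⅓) = 3 + ⅓ = 10/3 ≈ 3.3333)
p(A) = -8/3 (p(A) = (-6 + 10/3)*(-5 + 6) = -8/3*1 = -8/3)
f(Z, y) = 7 (f(Z, y) = 6 + (-5 + 4)*(-1) = 6 - 1*(-1) = 6 + 1 = 7)
f(19, 0)*(-394) + (p(-11) + 150)/(-74 - 201) = 7*(-394) + (-8/3 + 150)/(-74 - 201) = -2758 + (442/3)/(-275) = -2758 + (442/3)*(-1/275) = -2758 - 442/825 = -2275792/825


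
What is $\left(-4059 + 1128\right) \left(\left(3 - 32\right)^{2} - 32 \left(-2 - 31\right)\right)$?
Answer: $-5560107$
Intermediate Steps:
$\left(-4059 + 1128\right) \left(\left(3 - 32\right)^{2} - 32 \left(-2 - 31\right)\right) = - 2931 \left(\left(-29\right)^{2} - -1056\right) = - 2931 \left(841 + 1056\right) = \left(-2931\right) 1897 = -5560107$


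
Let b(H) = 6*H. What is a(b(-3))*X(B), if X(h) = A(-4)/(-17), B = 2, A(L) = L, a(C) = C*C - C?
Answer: 1368/17 ≈ 80.471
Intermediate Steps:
a(C) = C**2 - C
X(h) = 4/17 (X(h) = -4/(-17) = -4*(-1/17) = 4/17)
a(b(-3))*X(B) = ((6*(-3))*(-1 + 6*(-3)))*(4/17) = -18*(-1 - 18)*(4/17) = -18*(-19)*(4/17) = 342*(4/17) = 1368/17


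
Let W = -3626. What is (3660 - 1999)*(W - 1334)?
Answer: -8238560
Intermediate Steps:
(3660 - 1999)*(W - 1334) = (3660 - 1999)*(-3626 - 1334) = 1661*(-4960) = -8238560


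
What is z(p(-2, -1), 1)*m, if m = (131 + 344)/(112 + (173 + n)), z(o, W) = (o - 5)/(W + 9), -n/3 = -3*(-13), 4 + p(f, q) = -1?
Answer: -475/168 ≈ -2.8274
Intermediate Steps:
p(f, q) = -5 (p(f, q) = -4 - 1 = -5)
n = -117 (n = -(-9)*(-13) = -3*39 = -117)
z(o, W) = (-5 + o)/(9 + W)
m = 475/168 (m = (131 + 344)/(112 + (173 - 117)) = 475/(112 + 56) = 475/168 ≈ 2.8274)
z(p(-2, -1), 1)*m = ((-5 - 5)/(9 + 1))*(475/168) = (-10/10)*(475/168) = ((⅒)*(-10))*(475/168) = -1*475/168 = -475/168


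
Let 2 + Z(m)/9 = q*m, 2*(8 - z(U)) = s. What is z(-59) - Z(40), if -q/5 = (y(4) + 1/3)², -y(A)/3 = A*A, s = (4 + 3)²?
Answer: 8179603/2 ≈ 4.0898e+6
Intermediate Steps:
s = 49 (s = 7² = 49)
y(A) = -3*A² (y(A) = -3*A*A = -3*A²)
z(U) = -33/2 (z(U) = 8 - ½*49 = 8 - 49/2 = -33/2)
q = -102245/9 (q = -5*(-3*4² + 1/3)² = -5*(-3*16 + ⅓)² = -5*(-48 + ⅓)² = -5*(-143/3)² = -5*20449/9 = -102245/9 ≈ -11361.)
Z(m) = -18 - 102245*m (Z(m) = -18 + 9*(-102245*m/9) = -18 - 102245*m)
z(-59) - Z(40) = -33/2 - (-18 - 102245*40) = -33/2 - (-18 - 4089800) = -33/2 - 1*(-4089818) = -33/2 + 4089818 = 8179603/2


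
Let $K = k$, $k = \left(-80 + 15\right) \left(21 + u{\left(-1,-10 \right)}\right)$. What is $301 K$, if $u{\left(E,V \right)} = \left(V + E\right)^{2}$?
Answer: $-2778230$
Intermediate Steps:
$u{\left(E,V \right)} = \left(E + V\right)^{2}$
$k = -9230$ ($k = \left(-80 + 15\right) \left(21 + \left(-1 - 10\right)^{2}\right) = - 65 \left(21 + \left(-11\right)^{2}\right) = - 65 \left(21 + 121\right) = \left(-65\right) 142 = -9230$)
$K = -9230$
$301 K = 301 \left(-9230\right) = -2778230$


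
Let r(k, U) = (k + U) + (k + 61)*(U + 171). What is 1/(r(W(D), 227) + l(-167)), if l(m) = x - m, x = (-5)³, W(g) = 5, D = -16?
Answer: 1/26542 ≈ 3.7676e-5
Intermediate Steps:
x = -125
l(m) = -125 - m
r(k, U) = U + k + (61 + k)*(171 + U) (r(k, U) = (U + k) + (61 + k)*(171 + U) = U + k + (61 + k)*(171 + U))
1/(r(W(D), 227) + l(-167)) = 1/((10431 + 62*227 + 172*5 + 227*5) + (-125 - 1*(-167))) = 1/((10431 + 14074 + 860 + 1135) + (-125 + 167)) = 1/(26500 + 42) = 1/26542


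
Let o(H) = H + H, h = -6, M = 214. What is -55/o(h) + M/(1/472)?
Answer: 1212151/12 ≈ 1.0101e+5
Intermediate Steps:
o(H) = 2*H
-55/o(h) + M/(1/472) = -55/(2*(-6)) + 214/(1/472) = -55/(-12) + 214/(1/472) = -55*(-1/12) + 214*472 = 55/12 + 101008 = 1212151/12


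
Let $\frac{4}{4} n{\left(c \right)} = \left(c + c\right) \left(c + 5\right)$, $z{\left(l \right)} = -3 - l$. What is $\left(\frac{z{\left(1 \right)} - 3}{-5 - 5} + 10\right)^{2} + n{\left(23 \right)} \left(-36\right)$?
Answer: $- \frac{4625351}{100} \approx -46254.0$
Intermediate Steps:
$n{\left(c \right)} = 2 c \left(5 + c\right)$ ($n{\left(c \right)} = \left(c + c\right) \left(c + 5\right) = 2 c \left(5 + c\right)$)
$\left(\frac{z{\left(1 \right)} - 3}{-5 - 5} + 10\right)^{2} + n{\left(23 \right)} \left(-36\right) = \left(\frac{\left(-3 - 1\right) - 3}{-5 - 5} + 10\right)^{2} + 2 \cdot 23 \left(5 + 23\right) \left(-36\right) = \left(\frac{\left(-3 - 1\right) - 3}{-10} + 10\right)^{2} + 2 \cdot 23 \cdot 28 \left(-36\right) = \left(\left(-4 - 3\right) \left(- \frac{1}{10}\right) + 10\right)^{2} + 1288 \left(-36\right) = \left(\left(-7\right) \left(- \frac{1}{10}\right) + 10\right)^{2} - 46368 = \left(\frac{7}{10} + 10\right)^{2} - 46368 = \left(\frac{107}{10}\right)^{2} - 46368 = \frac{11449}{100} - 46368 = - \frac{4625351}{100}$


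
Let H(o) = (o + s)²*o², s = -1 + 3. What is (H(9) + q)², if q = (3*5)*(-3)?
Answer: 95179536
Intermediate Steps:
s = 2
q = -45 (q = 15*(-3) = -45)
H(o) = o²*(2 + o)² (H(o) = (o + 2)²*o² = (2 + o)²*o² = o²*(2 + o)²)
(H(9) + q)² = (9²*(2 + 9)² - 45)² = (81*11² - 45)² = (81*121 - 45)² = (9801 - 45)² = 9756² = 95179536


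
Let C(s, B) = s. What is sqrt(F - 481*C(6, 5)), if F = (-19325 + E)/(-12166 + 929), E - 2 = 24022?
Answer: I*sqrt(364468510397)/11237 ≈ 53.725*I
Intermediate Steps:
E = 24024 (E = 2 + 24022 = 24024)
F = -4699/11237 (F = (-19325 + 24024)/(-12166 + 929) = 4699/(-11237) = 4699*(-1/11237) = -4699/11237 ≈ -0.41817)
sqrt(F - 481*C(6, 5)) = sqrt(-4699/11237 - 481*6) = sqrt(-4699/11237 - 2886) = sqrt(-32434681/11237) = I*sqrt(364468510397)/11237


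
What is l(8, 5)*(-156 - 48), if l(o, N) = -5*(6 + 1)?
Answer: 7140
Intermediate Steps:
l(o, N) = -35 (l(o, N) = -5*7 = -35)
l(8, 5)*(-156 - 48) = -35*(-156 - 48) = -35*(-204) = 7140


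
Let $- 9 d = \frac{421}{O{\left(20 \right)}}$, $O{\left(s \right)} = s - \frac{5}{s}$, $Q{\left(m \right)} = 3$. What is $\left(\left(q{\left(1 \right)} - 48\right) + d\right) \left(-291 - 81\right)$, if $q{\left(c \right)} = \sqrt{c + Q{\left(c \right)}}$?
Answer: $\frac{4264360}{237} \approx 17993.0$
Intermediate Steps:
$d = - \frac{1684}{711}$ ($d = - \frac{421 \frac{1}{20 - \frac{5}{20}}}{9} = - \frac{421 \frac{1}{20 - \frac{1}{4}}}{9} = - \frac{421 \frac{1}{\frac{79}{4}}}{9} = - \frac{421 \cdot \frac{4}{79}}{9} = \left(- \frac{1}{9}\right) \frac{1684}{79} = - \frac{1684}{711} \approx -2.3685$)
$q{\left(c \right)} = \sqrt{3 + c}$ ($q{\left(c \right)} = \sqrt{c + 3} = \sqrt{3 + c}$)
$\left(\left(q{\left(1 \right)} - 48\right) + d\right) \left(-291 - 81\right) = \left(\left(\sqrt{3 + 1} - 48\right) - \frac{1684}{711}\right) \left(-291 - 81\right) = \left(\left(\sqrt{4} - 48\right) - \frac{1684}{711}\right) \left(-372\right) = \left(\left(2 - 48\right) - \frac{1684}{711}\right) \left(-372\right) = \left(-46 - \frac{1684}{711}\right) \left(-372\right) = \left(- \frac{34390}{711}\right) \left(-372\right) = \frac{4264360}{237}$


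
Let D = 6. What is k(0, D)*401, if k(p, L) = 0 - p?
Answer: 0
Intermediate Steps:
k(p, L) = -p
k(0, D)*401 = -1*0*401 = 0*401 = 0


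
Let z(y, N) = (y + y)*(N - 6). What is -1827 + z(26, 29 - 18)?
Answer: -1567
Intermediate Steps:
z(y, N) = 2*y*(-6 + N) (z(y, N) = (2*y)*(-6 + N) = 2*y*(-6 + N))
-1827 + z(26, 29 - 18) = -1827 + 2*26*(-6 + (29 - 18)) = -1827 + 2*26*(-6 + 11) = -1827 + 2*26*5 = -1827 + 260 = -1567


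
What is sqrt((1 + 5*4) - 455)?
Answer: I*sqrt(434) ≈ 20.833*I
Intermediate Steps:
sqrt((1 + 5*4) - 455) = sqrt((1 + 20) - 455) = sqrt(21 - 455) = sqrt(-434) = I*sqrt(434)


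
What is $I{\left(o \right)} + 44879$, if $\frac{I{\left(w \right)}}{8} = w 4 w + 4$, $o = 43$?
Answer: $104079$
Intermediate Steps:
$I{\left(w \right)} = 32 + 32 w^{2}$ ($I{\left(w \right)} = 8 \left(w 4 w + 4\right) = 8 \left(4 w^{2} + 4\right) = 8 \left(4 + 4 w^{2}\right) = 32 + 32 w^{2}$)
$I{\left(o \right)} + 44879 = \left(32 + 32 \cdot 43^{2}\right) + 44879 = \left(32 + 32 \cdot 1849\right) + 44879 = \left(32 + 59168\right) + 44879 = 59200 + 44879 = 104079$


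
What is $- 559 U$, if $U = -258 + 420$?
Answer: $-90558$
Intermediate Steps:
$U = 162$
$- 559 U = \left(-559\right) 162 = -90558$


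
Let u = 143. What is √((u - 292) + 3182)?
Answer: 3*√337 ≈ 55.073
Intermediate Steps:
√((u - 292) + 3182) = √((143 - 292) + 3182) = √(-149 + 3182) = √3033 = 3*√337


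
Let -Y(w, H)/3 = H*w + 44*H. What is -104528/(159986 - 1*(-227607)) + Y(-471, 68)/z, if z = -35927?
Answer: -37517828500/13925053711 ≈ -2.6943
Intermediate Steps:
Y(w, H) = -132*H - 3*H*w (Y(w, H) = -3*(H*w + 44*H) = -3*(44*H + H*w) = -132*H - 3*H*w)
-104528/(159986 - 1*(-227607)) + Y(-471, 68)/z = -104528/(159986 - 1*(-227607)) - 3*68*(44 - 471)/(-35927) = -104528/(159986 + 227607) - 3*68*(-427)*(-1/35927) = -104528/387593 + 87108*(-1/35927) = -104528*1/387593 - 87108/35927 = -104528/387593 - 87108/35927 = -37517828500/13925053711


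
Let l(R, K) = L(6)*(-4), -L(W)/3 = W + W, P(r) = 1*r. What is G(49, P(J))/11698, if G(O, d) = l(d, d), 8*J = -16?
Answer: 72/5849 ≈ 0.012310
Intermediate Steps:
J = -2 (J = (1/8)*(-16) = -2)
P(r) = r
L(W) = -6*W (L(W) = -3*(W + W) = -6*W)
l(R, K) = 144 (l(R, K) = -6*6*(-4) = -36*(-4) = 144)
G(O, d) = 144
G(49, P(J))/11698 = 144/11698 = 144*(1/11698) = 72/5849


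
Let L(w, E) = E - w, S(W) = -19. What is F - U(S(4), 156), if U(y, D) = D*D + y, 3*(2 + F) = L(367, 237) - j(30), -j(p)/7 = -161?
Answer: -24738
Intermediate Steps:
j(p) = 1127 (j(p) = -7*(-161) = 1127)
F = -421 (F = -2 + ((237 - 1*367) - 1*1127)/3 = -2 + ((237 - 367) - 1127)/3 = -2 + (-130 - 1127)/3 = -2 + (⅓)*(-1257) = -2 - 419 = -421)
U(y, D) = y + D² (U(y, D) = D² + y = y + D²)
F - U(S(4), 156) = -421 - (-19 + 156²) = -421 - (-19 + 24336) = -421 - 1*24317 = -421 - 24317 = -24738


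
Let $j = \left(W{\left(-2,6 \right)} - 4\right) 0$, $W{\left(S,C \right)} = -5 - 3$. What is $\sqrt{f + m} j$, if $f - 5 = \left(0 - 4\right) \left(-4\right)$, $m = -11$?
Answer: $0$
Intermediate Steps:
$W{\left(S,C \right)} = -8$ ($W{\left(S,C \right)} = -5 - 3 = -8$)
$f = 21$ ($f = 5 + \left(0 - 4\right) \left(-4\right) = 5 - -16 = 5 + 16 = 21$)
$j = 0$ ($j = \left(-8 - 4\right) 0 = \left(-12\right) 0 = 0$)
$\sqrt{f + m} j = \sqrt{21 - 11} \cdot 0 = \sqrt{10} \cdot 0 = 0$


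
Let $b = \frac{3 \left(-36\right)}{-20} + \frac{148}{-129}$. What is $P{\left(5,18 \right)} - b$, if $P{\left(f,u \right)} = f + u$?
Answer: $\frac{12092}{645} \approx 18.747$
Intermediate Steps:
$b = \frac{2743}{645}$ ($b = \left(-108\right) \left(- \frac{1}{20}\right) + 148 \left(- \frac{1}{129}\right) = \frac{27}{5} - \frac{148}{129} = \frac{2743}{645} \approx 4.2527$)
$P{\left(5,18 \right)} - b = \left(5 + 18\right) - \frac{2743}{645} = 23 - \frac{2743}{645} = \frac{12092}{645}$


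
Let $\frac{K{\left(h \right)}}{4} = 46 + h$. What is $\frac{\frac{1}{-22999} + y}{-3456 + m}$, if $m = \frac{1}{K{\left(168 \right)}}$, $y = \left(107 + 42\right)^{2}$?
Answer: $- \frac{437074283088}{68038746665} \approx -6.4239$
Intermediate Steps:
$y = 22201$ ($y = 149^{2} = 22201$)
$K{\left(h \right)} = 184 + 4 h$ ($K{\left(h \right)} = 4 \left(46 + h\right) = 184 + 4 h$)
$m = \frac{1}{856}$ ($m = \frac{1}{184 + 4 \cdot 168} = \frac{1}{184 + 672} = \frac{1}{856} \approx 0.0011682$)
$\frac{\frac{1}{-22999} + y}{-3456 + m} = \frac{\frac{1}{-22999} + 22201}{-3456 + \frac{1}{856}} = \frac{- \frac{1}{22999} + 22201}{- \frac{2958335}{856}} = \frac{510600798}{22999} \left(- \frac{856}{2958335}\right) = - \frac{437074283088}{68038746665}$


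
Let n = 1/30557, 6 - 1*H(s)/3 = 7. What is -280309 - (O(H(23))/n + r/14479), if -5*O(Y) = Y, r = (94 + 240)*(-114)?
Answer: -21620084084/72395 ≈ -2.9864e+5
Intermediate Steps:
H(s) = -3 (H(s) = 18 - 3*7 = 18 - 21 = -3)
r = -38076 (r = 334*(-114) = -38076)
O(Y) = -Y/5
n = 1/30557 ≈ 3.2726e-5
-280309 - (O(H(23))/n + r/14479) = -280309 - ((-⅕*(-3))/(1/30557) - 38076/14479) = -280309 - ((⅗)*30557 - 38076*1/14479) = -280309 - (91671/5 - 38076/14479) = -280309 - 1*1327114029/72395 = -280309 - 1327114029/72395 = -21620084084/72395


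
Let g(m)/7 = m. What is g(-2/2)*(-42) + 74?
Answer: 368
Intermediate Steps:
g(m) = 7*m
g(-2/2)*(-42) + 74 = (7*(-2/2))*(-42) + 74 = (7*(-2*½))*(-42) + 74 = (7*(-1))*(-42) + 74 = -7*(-42) + 74 = 294 + 74 = 368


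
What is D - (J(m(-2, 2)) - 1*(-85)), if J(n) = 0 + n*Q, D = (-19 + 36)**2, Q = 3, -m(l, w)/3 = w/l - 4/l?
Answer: 213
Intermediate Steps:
m(l, w) = 12/l - 3*w/l (m(l, w) = -3*(w/l - 4/l) = -3*(-4/l + w/l) = 12/l - 3*w/l)
D = 289 (D = 17**2 = 289)
J(n) = 3*n (J(n) = 0 + n*3 = 0 + 3*n = 3*n)
D - (J(m(-2, 2)) - 1*(-85)) = 289 - (3*(3*(4 - 1*2)/(-2)) - 1*(-85)) = 289 - (3*(3*(-1/2)*(4 - 2)) + 85) = 289 - (3*(3*(-1/2)*2) + 85) = 289 - (3*(-3) + 85) = 289 - (-9 + 85) = 289 - 1*76 = 289 - 76 = 213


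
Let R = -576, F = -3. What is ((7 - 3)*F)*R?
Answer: 6912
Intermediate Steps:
((7 - 3)*F)*R = ((7 - 3)*(-3))*(-576) = (4*(-3))*(-576) = -12*(-576) = 6912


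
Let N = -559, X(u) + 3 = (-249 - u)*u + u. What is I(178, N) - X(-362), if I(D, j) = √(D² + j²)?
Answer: 41271 + √344165 ≈ 41858.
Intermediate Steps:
X(u) = -3 + u + u*(-249 - u) (X(u) = -3 + ((-249 - u)*u + u) = -3 + (u*(-249 - u) + u) = -3 + (u + u*(-249 - u)) = -3 + u + u*(-249 - u))
I(178, N) - X(-362) = √(178² + (-559)²) - (-3 - 1*(-362)² - 248*(-362)) = √(31684 + 312481) - (-3 - 1*131044 + 89776) = √344165 - (-3 - 131044 + 89776) = √344165 - 1*(-41271) = √344165 + 41271 = 41271 + √344165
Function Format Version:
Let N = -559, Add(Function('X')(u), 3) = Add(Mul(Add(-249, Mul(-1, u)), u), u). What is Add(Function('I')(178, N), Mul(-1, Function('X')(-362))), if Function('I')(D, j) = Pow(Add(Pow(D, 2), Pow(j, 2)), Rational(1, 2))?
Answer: Add(41271, Pow(344165, Rational(1, 2))) ≈ 41858.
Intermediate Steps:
Function('X')(u) = Add(-3, u, Mul(u, Add(-249, Mul(-1, u)))) (Function('X')(u) = Add(-3, Add(Mul(Add(-249, Mul(-1, u)), u), u)) = Add(-3, Add(Mul(u, Add(-249, Mul(-1, u))), u)) = Add(-3, Add(u, Mul(u, Add(-249, Mul(-1, u))))) = Add(-3, u, Mul(u, Add(-249, Mul(-1, u)))))
Add(Function('I')(178, N), Mul(-1, Function('X')(-362))) = Add(Pow(Add(Pow(178, 2), Pow(-559, 2)), Rational(1, 2)), Mul(-1, Add(-3, Mul(-1, Pow(-362, 2)), Mul(-248, -362)))) = Add(Pow(Add(31684, 312481), Rational(1, 2)), Mul(-1, Add(-3, Mul(-1, 131044), 89776))) = Add(Pow(344165, Rational(1, 2)), Mul(-1, Add(-3, -131044, 89776))) = Add(Pow(344165, Rational(1, 2)), Mul(-1, -41271)) = Add(Pow(344165, Rational(1, 2)), 41271) = Add(41271, Pow(344165, Rational(1, 2)))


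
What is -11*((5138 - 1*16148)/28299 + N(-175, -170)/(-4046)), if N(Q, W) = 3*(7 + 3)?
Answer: 83224955/19082959 ≈ 4.3612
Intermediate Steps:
N(Q, W) = 30 (N(Q, W) = 3*10 = 30)
-11*((5138 - 1*16148)/28299 + N(-175, -170)/(-4046)) = -11*((5138 - 1*16148)/28299 + 30/(-4046)) = -11*((5138 - 16148)*(1/28299) + 30*(-1/4046)) = -11*(-11010*1/28299 - 15/2023) = -11*(-3670/9433 - 15/2023) = -11*(-7565905/19082959) = 83224955/19082959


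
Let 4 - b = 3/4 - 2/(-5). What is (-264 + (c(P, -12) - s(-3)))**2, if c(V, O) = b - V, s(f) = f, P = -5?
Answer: 25633969/400 ≈ 64085.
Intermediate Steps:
b = 57/20 (b = 4 - (3/4 - 2/(-5)) = 4 - (3*(1/4) - 2*(-1/5)) = 4 - (3/4 + 2/5) = 4 - 1*23/20 = 4 - 23/20 = 57/20 ≈ 2.8500)
c(V, O) = 57/20 - V
(-264 + (c(P, -12) - s(-3)))**2 = (-264 + ((57/20 - 1*(-5)) - 1*(-3)))**2 = (-264 + ((57/20 + 5) + 3))**2 = (-264 + (157/20 + 3))**2 = (-264 + 217/20)**2 = (-5063/20)**2 = 25633969/400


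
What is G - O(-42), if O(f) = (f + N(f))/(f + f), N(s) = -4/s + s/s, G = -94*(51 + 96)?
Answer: -24375811/1764 ≈ -13818.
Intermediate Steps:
G = -13818 (G = -94*147 = -13818)
N(s) = 1 - 4/s (N(s) = -4/s + 1 = 1 - 4/s)
O(f) = (f + (-4 + f)/f)/(2*f) (O(f) = (f + (-4 + f)/f)/(f + f) = (f + (-4 + f)/f)/((2*f)) = (f + (-4 + f)/f)*(1/(2*f)) = (f + (-4 + f)/f)/(2*f))
G - O(-42) = -13818 - (-4 - 42 + (-42)²)/(2*(-42)²) = -13818 - (-4 - 42 + 1764)/(2*1764) = -13818 - 1718/(2*1764) = -13818 - 1*859/1764 = -13818 - 859/1764 = -24375811/1764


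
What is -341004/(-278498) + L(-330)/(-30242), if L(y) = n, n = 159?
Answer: 5134180893/4211168258 ≈ 1.2192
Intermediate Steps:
L(y) = 159
-341004/(-278498) + L(-330)/(-30242) = -341004/(-278498) + 159/(-30242) = -341004*(-1/278498) + 159*(-1/30242) = 170502/139249 - 159/30242 = 5134180893/4211168258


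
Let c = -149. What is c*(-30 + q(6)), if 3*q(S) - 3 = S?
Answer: 4023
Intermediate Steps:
q(S) = 1 + S/3
c*(-30 + q(6)) = -149*(-30 + (1 + (⅓)*6)) = -149*(-30 + (1 + 2)) = -149*(-30 + 3) = -149*(-27) = 4023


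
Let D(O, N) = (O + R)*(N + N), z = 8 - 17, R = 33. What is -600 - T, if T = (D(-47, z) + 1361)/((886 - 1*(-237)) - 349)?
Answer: -466013/774 ≈ -602.08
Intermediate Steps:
z = -9
D(O, N) = 2*N*(33 + O) (D(O, N) = (O + 33)*(N + N) = (33 + O)*(2*N) = 2*N*(33 + O))
T = 1613/774 (T = (2*(-9)*(33 - 47) + 1361)/((886 - 1*(-237)) - 349) = (2*(-9)*(-14) + 1361)/((886 + 237) - 349) = (252 + 1361)/(1123 - 349) = 1613/774 ≈ 2.0840)
-600 - T = -600 - 1*1613/774 = -600 - 1613/774 = -466013/774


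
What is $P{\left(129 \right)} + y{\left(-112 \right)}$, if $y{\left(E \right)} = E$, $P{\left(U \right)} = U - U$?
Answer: $-112$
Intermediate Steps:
$P{\left(U \right)} = 0$
$P{\left(129 \right)} + y{\left(-112 \right)} = 0 - 112 = -112$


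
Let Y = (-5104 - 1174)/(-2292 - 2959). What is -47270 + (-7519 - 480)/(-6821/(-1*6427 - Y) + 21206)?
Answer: -33837685975778815/715832789801 ≈ -47270.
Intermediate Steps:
Y = 6278/5251 (Y = -6278/(-5251) = -6278*(-1/5251) = 6278/5251 ≈ 1.1956)
-47270 + (-7519 - 480)/(-6821/(-1*6427 - Y) + 21206) = -47270 + (-7519 - 480)/(-6821/(-1*6427 - 1*6278/5251) + 21206) = -47270 - 7999/(-6821/(-6427 - 6278/5251) + 21206) = -47270 - 7999/(-6821/(-33754455/5251) + 21206) = -47270 - 7999/(-6821*(-5251/33754455) + 21206) = -47270 - 7999/(35817071/33754455 + 21206) = -47270 - 7999/715832789801/33754455 = -47270 - 7999*33754455/715832789801 = -47270 - 270001885545/715832789801 = -33837685975778815/715832789801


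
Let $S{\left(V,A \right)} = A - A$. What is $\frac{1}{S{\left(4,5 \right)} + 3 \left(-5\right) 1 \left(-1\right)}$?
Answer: $\frac{1}{15} \approx 0.066667$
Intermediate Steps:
$S{\left(V,A \right)} = 0$
$\frac{1}{S{\left(4,5 \right)} + 3 \left(-5\right) 1 \left(-1\right)} = \frac{1}{0 + 3 \left(-5\right) 1 \left(-1\right)} = \frac{1}{0 + \left(-15\right) 1 \left(-1\right)} = \frac{1}{0 - -15} = \frac{1}{0 + 15} = \frac{1}{15}$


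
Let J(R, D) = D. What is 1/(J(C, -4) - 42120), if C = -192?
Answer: -1/42124 ≈ -2.3739e-5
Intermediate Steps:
1/(J(C, -4) - 42120) = 1/(-4 - 42120) = 1/(-42124) = -1/42124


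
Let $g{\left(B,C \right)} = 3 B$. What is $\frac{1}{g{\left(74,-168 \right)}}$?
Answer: $\frac{1}{222} \approx 0.0045045$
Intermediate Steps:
$\frac{1}{g{\left(74,-168 \right)}} = \frac{1}{3 \cdot 74} = \frac{1}{222}$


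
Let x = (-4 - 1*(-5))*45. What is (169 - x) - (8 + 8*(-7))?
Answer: 172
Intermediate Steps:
x = 45 (x = (-4 + 5)*45 = 1*45 = 45)
(169 - x) - (8 + 8*(-7)) = (169 - 1*45) - (8 + 8*(-7)) = (169 - 45) - (8 - 56) = 124 - 1*(-48) = 124 + 48 = 172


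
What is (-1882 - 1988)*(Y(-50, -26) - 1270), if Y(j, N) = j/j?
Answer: 4911030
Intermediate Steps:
Y(j, N) = 1
(-1882 - 1988)*(Y(-50, -26) - 1270) = (-1882 - 1988)*(1 - 1270) = -3870*(-1269) = 4911030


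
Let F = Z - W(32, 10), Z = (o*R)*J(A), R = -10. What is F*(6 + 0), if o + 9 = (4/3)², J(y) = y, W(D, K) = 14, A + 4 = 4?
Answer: -84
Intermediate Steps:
A = 0 (A = -4 + 4 = 0)
o = -65/9 (o = -9 + (4/3)² = -9 + 16/9 = -65/9 ≈ -7.2222)
Z = 0 (Z = -65/9*(-10)*0 = (650/9)*0 = 0)
F = -14 (F = 0 - 1*14 = 0 - 14 = -14)
F*(6 + 0) = -14*(6 + 0) = -14*6 = -84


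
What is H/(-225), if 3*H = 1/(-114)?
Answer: 1/76950 ≈ 1.2995e-5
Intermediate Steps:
H = -1/342 (H = (1/3)/(-114) = (1/3)*(-1/114) = -1/342 ≈ -0.0029240)
H/(-225) = -1/342/(-225) = -1/342*(-1/225) = 1/76950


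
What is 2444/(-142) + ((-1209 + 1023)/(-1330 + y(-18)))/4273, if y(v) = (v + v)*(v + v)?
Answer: -88760699/5157511 ≈ -17.210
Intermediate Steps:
y(v) = 4*v² (y(v) = (2*v)*(2*v) = 4*v²)
2444/(-142) + ((-1209 + 1023)/(-1330 + y(-18)))/4273 = 2444/(-142) + ((-1209 + 1023)/(-1330 + 4*(-18)²))/4273 = 2444*(-1/142) - 186/(-1330 + 4*324)*(1/4273) = -1222/71 - 186/(-1330 + 1296)*(1/4273) = -1222/71 - 186/(-34)*(1/4273) = -1222/71 - 186*(-1/34)*(1/4273) = -1222/71 + (93/17)*(1/4273) = -1222/71 + 93/72641 = -88760699/5157511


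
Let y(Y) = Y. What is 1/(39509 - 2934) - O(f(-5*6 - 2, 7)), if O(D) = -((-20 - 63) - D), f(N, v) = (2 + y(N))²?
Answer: -35953224/36575 ≈ -983.00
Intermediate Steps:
f(N, v) = (2 + N)²
O(D) = 83 + D (O(D) = -(-83 - D) = 83 + D)
1/(39509 - 2934) - O(f(-5*6 - 2, 7)) = 1/(39509 - 2934) - (83 + (2 + (-5*6 - 2))²) = 1/36575 - (83 + (2 + (-30 - 2))²) = 1/36575 - (83 + (2 - 32)²) = 1/36575 - (83 + (-30)²) = 1/36575 - (83 + 900) = 1/36575 - 1*983 = 1/36575 - 983 = -35953224/36575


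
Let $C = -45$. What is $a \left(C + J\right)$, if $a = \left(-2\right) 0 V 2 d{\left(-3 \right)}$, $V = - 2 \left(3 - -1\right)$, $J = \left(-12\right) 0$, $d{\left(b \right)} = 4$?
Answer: $0$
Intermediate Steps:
$J = 0$
$V = -8$ ($V = - 2 \left(3 + 1\right) = \left(-2\right) 4 = -8$)
$a = 0$ ($a = \left(-2\right) 0 \left(-8\right) 2 \cdot 4 = 0 \left(-8\right) 2 \cdot 4 = 0 \cdot 2 \cdot 4 = 0 \cdot 4 = 0$)
$a \left(C + J\right) = 0 \left(-45 + 0\right) = 0 \left(-45\right) = 0$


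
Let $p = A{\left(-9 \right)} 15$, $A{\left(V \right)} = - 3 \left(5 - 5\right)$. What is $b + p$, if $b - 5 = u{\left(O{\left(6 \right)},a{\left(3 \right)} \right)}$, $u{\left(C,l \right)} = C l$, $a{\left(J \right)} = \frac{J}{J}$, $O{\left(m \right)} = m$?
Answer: $11$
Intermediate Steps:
$A{\left(V \right)} = 0$ ($A{\left(V \right)} = \left(-3\right) 0 = 0$)
$a{\left(J \right)} = 1$
$p = 0$ ($p = 0 \cdot 15 = 0$)
$b = 11$ ($b = 5 + 6 \cdot 1 = 5 + 6 = 11$)
$b + p = 11 + 0 = 11$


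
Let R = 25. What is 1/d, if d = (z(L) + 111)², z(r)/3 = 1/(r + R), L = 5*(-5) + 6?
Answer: 4/49729 ≈ 8.0436e-5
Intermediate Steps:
L = -19 (L = -25 + 6 = -19)
z(r) = 3/(25 + r) (z(r) = 3/(r + 25) = 3/(25 + r))
d = 49729/4 (d = (3/(25 - 19) + 111)² = (3/6 + 111)² = (3*(⅙) + 111)² = (½ + 111)² = (223/2)² = 49729/4 ≈ 12432.)
1/d = 1/(49729/4) = 4/49729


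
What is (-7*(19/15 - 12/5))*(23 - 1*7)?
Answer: 1904/15 ≈ 126.93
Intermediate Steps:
(-7*(19/15 - 12/5))*(23 - 1*7) = (-7*(19*(1/15) - 12*⅕))*(23 - 7) = -7*(19/15 - 12/5)*16 = -7*(-17/15)*16 = (119/15)*16 = 1904/15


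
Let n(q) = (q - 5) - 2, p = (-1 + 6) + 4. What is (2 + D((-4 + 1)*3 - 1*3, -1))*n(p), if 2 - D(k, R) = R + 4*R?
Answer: 18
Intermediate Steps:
D(k, R) = 2 - 5*R (D(k, R) = 2 - (R + 4*R) = 2 - 5*R)
p = 9 (p = 5 + 4 = 9)
n(q) = -7 + q (n(q) = (-5 + q) - 2 = -7 + q)
(2 + D((-4 + 1)*3 - 1*3, -1))*n(p) = (2 + (2 - 5*(-1)))*(-7 + 9) = (2 + (2 + 5))*2 = (2 + 7)*2 = 9*2 = 18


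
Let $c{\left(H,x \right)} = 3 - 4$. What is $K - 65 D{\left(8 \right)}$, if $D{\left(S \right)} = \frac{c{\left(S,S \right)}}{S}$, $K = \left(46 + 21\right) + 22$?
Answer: $\frac{777}{8} \approx 97.125$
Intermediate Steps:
$c{\left(H,x \right)} = -1$
$K = 89$ ($K = 67 + 22 = 89$)
$D{\left(S \right)} = - \frac{1}{S}$
$K - 65 D{\left(8 \right)} = 89 - 65 \left(- \frac{1}{8}\right) = 89 - 65 \left(\left(-1\right) \frac{1}{8}\right) = 89 - - \frac{65}{8} = 89 + \frac{65}{8} = \frac{777}{8}$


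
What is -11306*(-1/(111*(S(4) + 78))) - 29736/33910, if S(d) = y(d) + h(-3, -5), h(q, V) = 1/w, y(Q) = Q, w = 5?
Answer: 280173122/773504055 ≈ 0.36221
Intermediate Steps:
h(q, V) = ⅕ (h(q, V) = 1/5 = ⅕)
S(d) = ⅕ + d (S(d) = d + ⅕ = ⅕ + d)
-11306*(-1/(111*(S(4) + 78))) - 29736/33910 = -11306*(-1/(111*((⅕ + 4) + 78))) - 29736/33910 = -11306*(-1/(111*(21/5 + 78))) - 29736*1/33910 = -11306/((411/5)*(-111)) - 14868/16955 = -11306/(-45621/5) - 14868/16955 = -11306*(-5/45621) - 14868/16955 = 56530/45621 - 14868/16955 = 280173122/773504055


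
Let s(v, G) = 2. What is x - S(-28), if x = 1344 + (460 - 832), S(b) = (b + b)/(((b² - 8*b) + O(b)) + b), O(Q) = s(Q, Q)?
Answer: 477280/491 ≈ 972.06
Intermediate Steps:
O(Q) = 2
S(b) = 2*b/(2 + b² - 7*b) (S(b) = (b + b)/(((b² - 8*b) + 2) + b) = (2*b)/((2 + b² - 8*b) + b) = (2*b)/(2 + b² - 7*b) = 2*b/(2 + b² - 7*b))
x = 972 (x = 1344 - 372 = 972)
x - S(-28) = 972 - 2*(-28)/(2 + (-28)² - 7*(-28)) = 972 - 2*(-28)/(2 + 784 + 196) = 972 - 2*(-28)/982 = 972 - 1*(-28/491) = 972 + 28/491 = 477280/491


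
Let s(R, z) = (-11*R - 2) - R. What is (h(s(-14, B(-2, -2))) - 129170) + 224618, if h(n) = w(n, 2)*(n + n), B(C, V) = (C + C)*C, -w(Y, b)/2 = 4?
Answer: 92792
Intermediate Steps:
w(Y, b) = -8 (w(Y, b) = -2*4 = -8)
B(C, V) = 2*C² (B(C, V) = (2*C)*C = 2*C²)
s(R, z) = -2 - 12*R (s(R, z) = (-2 - 11*R) - R = -2 - 12*R)
h(n) = -16*n (h(n) = -8*(n + n) = -16*n)
(h(s(-14, B(-2, -2))) - 129170) + 224618 = (-16*(-2 - 12*(-14)) - 129170) + 224618 = (-16*(-2 + 168) - 129170) + 224618 = (-16*166 - 129170) + 224618 = (-2656 - 129170) + 224618 = -131826 + 224618 = 92792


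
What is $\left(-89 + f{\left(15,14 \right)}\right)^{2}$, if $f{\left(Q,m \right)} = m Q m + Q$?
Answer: $8213956$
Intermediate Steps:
$f{\left(Q,m \right)} = Q + Q m^{2}$ ($f{\left(Q,m \right)} = Q m m + Q = Q m^{2} + Q = Q + Q m^{2}$)
$\left(-89 + f{\left(15,14 \right)}\right)^{2} = \left(-89 + 15 \left(1 + 14^{2}\right)\right)^{2} = \left(-89 + 15 \left(1 + 196\right)\right)^{2} = \left(-89 + 15 \cdot 197\right)^{2} = \left(-89 + 2955\right)^{2} = 2866^{2} = 8213956$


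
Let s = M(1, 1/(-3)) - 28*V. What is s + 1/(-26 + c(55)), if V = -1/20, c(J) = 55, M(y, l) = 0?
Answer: 208/145 ≈ 1.4345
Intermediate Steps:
V = -1/20 (V = -1*1/20 = -1/20 ≈ -0.050000)
s = 7/5 (s = 0 - 28*(-1/20) = 0 + 7/5 = 7/5 ≈ 1.4000)
s + 1/(-26 + c(55)) = 7/5 + 1/(-26 + 55) = 7/5 + 1/29 = 208/145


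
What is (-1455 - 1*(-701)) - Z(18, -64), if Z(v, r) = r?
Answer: -690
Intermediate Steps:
(-1455 - 1*(-701)) - Z(18, -64) = (-1455 - 1*(-701)) - 1*(-64) = (-1455 + 701) + 64 = -754 + 64 = -690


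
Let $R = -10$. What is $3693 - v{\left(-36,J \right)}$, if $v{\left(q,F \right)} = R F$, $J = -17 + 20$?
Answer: $3723$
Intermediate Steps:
$J = 3$
$v{\left(q,F \right)} = - 10 F$
$3693 - v{\left(-36,J \right)} = 3693 - \left(-10\right) 3 = 3693 - -30 = 3693 + 30 = 3723$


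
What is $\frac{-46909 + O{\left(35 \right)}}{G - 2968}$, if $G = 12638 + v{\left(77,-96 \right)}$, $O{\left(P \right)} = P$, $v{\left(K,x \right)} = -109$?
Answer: $- \frac{46874}{9561} \approx -4.9026$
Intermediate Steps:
$G = 12529$ ($G = 12638 - 109 = 12529$)
$\frac{-46909 + O{\left(35 \right)}}{G - 2968} = \frac{-46909 + 35}{12529 - 2968} = - \frac{46874}{12529 - 2968} = - \frac{46874}{9561}$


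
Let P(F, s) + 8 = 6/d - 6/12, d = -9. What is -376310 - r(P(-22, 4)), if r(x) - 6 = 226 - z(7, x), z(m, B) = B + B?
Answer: -1129681/3 ≈ -3.7656e+5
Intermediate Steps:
z(m, B) = 2*B
P(F, s) = -55/6 (P(F, s) = -8 + (6/(-9) - 6/12) = -8 + (6*(-⅑) - 6*1/12) = -8 + (-⅔ - ½) = -8 - 7/6 = -55/6)
r(x) = 232 - 2*x (r(x) = 6 + (226 - 2*x) = 232 - 2*x)
-376310 - r(P(-22, 4)) = -376310 - (232 - 2*(-55/6)) = -376310 - (232 + 55/3) = -376310 - 1*751/3 = -376310 - 751/3 = -1129681/3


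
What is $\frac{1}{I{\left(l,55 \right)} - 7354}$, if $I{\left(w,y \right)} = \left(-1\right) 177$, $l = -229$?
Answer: $- \frac{1}{7531} \approx -0.00013278$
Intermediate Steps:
$I{\left(w,y \right)} = -177$
$\frac{1}{I{\left(l,55 \right)} - 7354} = \frac{1}{-177 - 7354} = \frac{1}{-7531} = - \frac{1}{7531}$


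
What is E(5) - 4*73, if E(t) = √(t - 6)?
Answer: -292 + I ≈ -292.0 + 1.0*I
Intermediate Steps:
E(t) = √(-6 + t)
E(5) - 4*73 = √(-6 + 5) - 4*73 = √(-1) - 292 = I - 292 = -292 + I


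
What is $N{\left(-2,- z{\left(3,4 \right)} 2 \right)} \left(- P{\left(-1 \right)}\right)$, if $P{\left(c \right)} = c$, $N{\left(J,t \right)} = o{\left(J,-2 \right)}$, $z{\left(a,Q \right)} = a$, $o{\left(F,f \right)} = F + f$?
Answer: $-4$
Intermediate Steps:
$N{\left(J,t \right)} = -2 + J$ ($N{\left(J,t \right)} = J - 2 = -2 + J$)
$N{\left(-2,- z{\left(3,4 \right)} 2 \right)} \left(- P{\left(-1 \right)}\right) = \left(-2 - 2\right) \left(\left(-1\right) \left(-1\right)\right) = \left(-4\right) 1 = -4$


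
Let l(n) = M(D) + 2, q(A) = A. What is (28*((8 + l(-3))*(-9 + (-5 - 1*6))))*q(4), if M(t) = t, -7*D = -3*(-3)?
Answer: -19520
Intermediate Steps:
D = -9/7 (D = -(-3)*(-3)/7 = -⅐*9 = -9/7 ≈ -1.2857)
l(n) = 5/7 (l(n) = -9/7 + 2 = 5/7)
(28*((8 + l(-3))*(-9 + (-5 - 1*6))))*q(4) = (28*((8 + 5/7)*(-9 + (-5 - 1*6))))*4 = (28*(61*(-9 + (-5 - 6))/7))*4 = (28*(61*(-9 - 11)/7))*4 = (28*((61/7)*(-20)))*4 = (28*(-1220/7))*4 = -4880*4 = -19520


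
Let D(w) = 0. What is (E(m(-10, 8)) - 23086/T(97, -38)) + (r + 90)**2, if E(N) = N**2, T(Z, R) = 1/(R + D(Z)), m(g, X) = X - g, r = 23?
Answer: 890361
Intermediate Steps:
T(Z, R) = 1/R (T(Z, R) = 1/(R + 0) = 1/R)
(E(m(-10, 8)) - 23086/T(97, -38)) + (r + 90)**2 = ((8 - 1*(-10))**2 - 23086/(1/(-38))) + (23 + 90)**2 = ((8 + 10)**2 - 23086/(-1/38)) + 113**2 = (18**2 - 23086*(-38)) + 12769 = (324 + 877268) + 12769 = 877592 + 12769 = 890361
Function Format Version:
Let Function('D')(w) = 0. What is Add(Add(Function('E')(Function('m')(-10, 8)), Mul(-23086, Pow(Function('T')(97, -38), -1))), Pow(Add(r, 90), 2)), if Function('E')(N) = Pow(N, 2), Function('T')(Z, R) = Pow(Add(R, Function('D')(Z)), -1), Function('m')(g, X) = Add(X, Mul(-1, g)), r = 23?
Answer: 890361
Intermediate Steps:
Function('T')(Z, R) = Pow(R, -1) (Function('T')(Z, R) = Pow(Add(R, 0), -1) = Pow(R, -1))
Add(Add(Function('E')(Function('m')(-10, 8)), Mul(-23086, Pow(Function('T')(97, -38), -1))), Pow(Add(r, 90), 2)) = Add(Add(Pow(Add(8, Mul(-1, -10)), 2), Mul(-23086, Pow(Pow(-38, -1), -1))), Pow(Add(23, 90), 2)) = Add(Add(Pow(Add(8, 10), 2), Mul(-23086, Pow(Rational(-1, 38), -1))), Pow(113, 2)) = Add(Add(Pow(18, 2), Mul(-23086, -38)), 12769) = Add(Add(324, 877268), 12769) = Add(877592, 12769) = 890361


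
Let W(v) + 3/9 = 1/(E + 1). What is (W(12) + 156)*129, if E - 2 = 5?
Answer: 160777/8 ≈ 20097.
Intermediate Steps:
E = 7 (E = 2 + 5 = 7)
W(v) = -5/24 (W(v) = -⅓ + 1/(7 + 1) = -⅓ + 1/8 = -⅓ + ⅛ = -5/24)
(W(12) + 156)*129 = (-5/24 + 156)*129 = (3739/24)*129 = 160777/8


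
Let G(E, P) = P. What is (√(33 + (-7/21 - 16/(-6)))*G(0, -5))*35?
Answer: -175*√318/3 ≈ -1040.2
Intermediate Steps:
(√(33 + (-7/21 - 16/(-6)))*G(0, -5))*35 = (√(33 + (-7/21 - 16/(-6)))*(-5))*35 = (√(33 + (-7*1/21 - 16*(-⅙)))*(-5))*35 = (√(33 + (-⅓ + 8/3))*(-5))*35 = (√(33 + 7/3)*(-5))*35 = (√(106/3)*(-5))*35 = ((√318/3)*(-5))*35 = -5*√318/3*35 = -175*√318/3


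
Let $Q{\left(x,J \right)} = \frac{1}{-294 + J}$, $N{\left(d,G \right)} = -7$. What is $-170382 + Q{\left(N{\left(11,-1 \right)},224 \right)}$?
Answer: $- \frac{11926741}{70} \approx -1.7038 \cdot 10^{5}$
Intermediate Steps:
$-170382 + Q{\left(N{\left(11,-1 \right)},224 \right)} = -170382 + \frac{1}{-294 + 224} = -170382 + \frac{1}{-70} = -170382 - \frac{1}{70} = - \frac{11926741}{70}$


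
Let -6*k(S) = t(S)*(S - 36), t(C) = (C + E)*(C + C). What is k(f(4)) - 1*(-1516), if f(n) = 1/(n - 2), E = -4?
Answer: 35887/24 ≈ 1495.3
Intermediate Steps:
t(C) = 2*C*(-4 + C) (t(C) = (C - 4)*(C + C) = (-4 + C)*(2*C) = 2*C*(-4 + C))
f(n) = 1/(-2 + n)
k(S) = -S*(-36 + S)*(-4 + S)/3 (k(S) = -2*S*(-4 + S)*(S - 36)/6 = -2*S*(-4 + S)*(-36 + S)/6 = -S*(-36 + S)*(-4 + S)/3)
k(f(4)) - 1*(-1516) = -(-36 + 1/(-2 + 4))*(-4 + 1/(-2 + 4))/(3*(-2 + 4)) - 1*(-1516) = -1/3*(-36 + 1/2)*(-4 + 1/2)/2 + 1516 = -1/3*1/2*(-36 + 1/2)*(-4 + 1/2) + 1516 = -1/3*1/2*(-71/2)*(-7/2) + 1516 = -497/24 + 1516 = 35887/24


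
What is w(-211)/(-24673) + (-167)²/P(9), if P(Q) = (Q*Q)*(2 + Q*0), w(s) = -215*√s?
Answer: 27889/162 + 215*I*√211/24673 ≈ 172.15 + 0.12658*I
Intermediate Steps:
P(Q) = 2*Q² (P(Q) = Q²*(2 + 0) = Q²*2 = 2*Q²)
w(-211)/(-24673) + (-167)²/P(9) = -215*I*√211/(-24673) + (-167)²/((2*9²)) = -215*I*√211*(-1/24673) + 27889/((2*81)) = -215*I*√211*(-1/24673) + 27889/162 = 215*I*√211/24673 + 27889*(1/162) = 215*I*√211/24673 + 27889/162 = 27889/162 + 215*I*√211/24673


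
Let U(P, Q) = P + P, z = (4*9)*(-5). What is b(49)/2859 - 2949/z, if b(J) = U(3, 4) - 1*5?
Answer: 312273/19060 ≈ 16.384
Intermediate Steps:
z = -180 (z = 36*(-5) = -180)
U(P, Q) = 2*P
b(J) = 1 (b(J) = 2*3 - 1*5 = 6 - 5 = 1)
b(49)/2859 - 2949/z = 1/2859 - 2949/(-180) = 1*(1/2859) - 2949*(-1/180) = 1/2859 + 983/60 = 312273/19060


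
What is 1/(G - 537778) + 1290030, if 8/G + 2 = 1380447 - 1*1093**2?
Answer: 32223982290263151/24979250320 ≈ 1.2900e+6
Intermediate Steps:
G = 2/46449 (G = 8/(-2 + (1380447 - 1*1093**2)) = 8/(-2 + (1380447 - 1*1194649)) = 8/(-2 + (1380447 - 1194649)) = 8/(-2 + 185798) = 8/185796 = 8*(1/185796) = 2/46449 ≈ 4.3058e-5)
1/(G - 537778) + 1290030 = 1/(2/46449 - 537778) + 1290030 = 1/(-24979250320/46449) + 1290030 = -46449/24979250320 + 1290030 = 32223982290263151/24979250320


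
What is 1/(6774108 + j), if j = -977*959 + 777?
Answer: 1/5837942 ≈ 1.7129e-7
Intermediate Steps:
j = -936166 (j = -936943 + 777 = -936166)
1/(6774108 + j) = 1/(6774108 - 936166) = 1/5837942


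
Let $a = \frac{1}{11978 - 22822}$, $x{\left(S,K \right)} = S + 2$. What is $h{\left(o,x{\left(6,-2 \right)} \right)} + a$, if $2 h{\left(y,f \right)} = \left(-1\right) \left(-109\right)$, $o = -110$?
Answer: $\frac{590997}{10844} \approx 54.5$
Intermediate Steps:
$x{\left(S,K \right)} = 2 + S$
$h{\left(y,f \right)} = \frac{109}{2}$ ($h{\left(y,f \right)} = \frac{\left(-1\right) \left(-109\right)}{2} = \frac{1}{2} \cdot 109 = \frac{109}{2}$)
$a = - \frac{1}{10844}$ ($a = \frac{1}{-10844} = - \frac{1}{10844} \approx -9.2217 \cdot 10^{-5}$)
$h{\left(o,x{\left(6,-2 \right)} \right)} + a = \frac{109}{2} - \frac{1}{10844} = \frac{590997}{10844}$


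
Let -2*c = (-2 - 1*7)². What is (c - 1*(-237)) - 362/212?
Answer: 10324/53 ≈ 194.79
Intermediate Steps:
c = -81/2 (c = -(-2 - 1*7)²/2 = -(-2 - 7)²/2 = -½*(-9)² = -½*81 = -81/2 ≈ -40.500)
(c - 1*(-237)) - 362/212 = (-81/2 - 1*(-237)) - 362/212 = (-81/2 + 237) - 362*1/212 = 393/2 - 181/106 = 10324/53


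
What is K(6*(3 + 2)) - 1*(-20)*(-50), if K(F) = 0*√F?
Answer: -1000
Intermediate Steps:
K(F) = 0
K(6*(3 + 2)) - 1*(-20)*(-50) = 0 - 1*(-20)*(-50) = 0 + 20*(-50) = 0 - 1000 = -1000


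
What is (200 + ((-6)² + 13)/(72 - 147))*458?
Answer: 6847558/75 ≈ 91301.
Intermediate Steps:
(200 + ((-6)² + 13)/(72 - 147))*458 = (200 + (36 + 13)/(-75))*458 = (200 + 49*(-1/75))*458 = (200 - 49/75)*458 = (14951/75)*458 = 6847558/75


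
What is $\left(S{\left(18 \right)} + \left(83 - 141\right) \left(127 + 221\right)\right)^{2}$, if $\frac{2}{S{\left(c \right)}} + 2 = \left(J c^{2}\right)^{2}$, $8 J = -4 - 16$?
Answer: $\frac{43842156836921230225}{107616146401} \approx 4.0739 \cdot 10^{8}$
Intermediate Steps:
$J = - \frac{5}{2}$ ($J = \frac{-4 - 16}{8} = \frac{1}{8} \left(-20\right) = - \frac{5}{2} \approx -2.5$)
$S{\left(c \right)} = \frac{2}{-2 + \frac{25 c^{4}}{4}}$ ($S{\left(c \right)} = \frac{2}{-2 + \left(- \frac{5 c^{2}}{2}\right)^{2}} = \frac{2}{-2 + \frac{25 c^{4}}{4}}$)
$\left(S{\left(18 \right)} + \left(83 - 141\right) \left(127 + 221\right)\right)^{2} = \left(\frac{8}{-8 + 25 \cdot 18^{4}} + \left(83 - 141\right) \left(127 + 221\right)\right)^{2} = \left(\frac{8}{-8 + 25 \cdot 104976} - 20184\right)^{2} = \left(\frac{8}{-8 + 2624400} - 20184\right)^{2} = \left(\frac{8}{2624392} - 20184\right)^{2} = \left(8 \cdot \frac{1}{2624392} - 20184\right)^{2} = \left(\frac{1}{328049} - 20184\right)^{2} = \left(- \frac{6621341015}{328049}\right)^{2} = \frac{43842156836921230225}{107616146401}$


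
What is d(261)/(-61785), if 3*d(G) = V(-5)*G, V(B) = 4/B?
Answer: 116/102975 ≈ 0.0011265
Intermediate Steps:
d(G) = -4*G/15 (d(G) = ((4/(-5))*G)/3 = ((4*(-⅕))*G)/3 = (-4*G/5)/3 = -4*G/15)
d(261)/(-61785) = -4/15*261/(-61785) = -348/5*(-1/61785) = 116/102975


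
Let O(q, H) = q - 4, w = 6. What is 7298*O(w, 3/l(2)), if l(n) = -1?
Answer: 14596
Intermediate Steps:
O(q, H) = -4 + q
7298*O(w, 3/l(2)) = 7298*(-4 + 6) = 7298*2 = 14596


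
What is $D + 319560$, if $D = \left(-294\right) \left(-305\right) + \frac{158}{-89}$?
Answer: $\frac{36421312}{89} \approx 4.0923 \cdot 10^{5}$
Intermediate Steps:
$D = \frac{7980472}{89}$ ($D = 89670 + 158 \left(- \frac{1}{89}\right) = 89670 - \frac{158}{89} = \frac{7980472}{89} \approx 89668.0$)
$D + 319560 = \frac{7980472}{89} + 319560 = \frac{36421312}{89}$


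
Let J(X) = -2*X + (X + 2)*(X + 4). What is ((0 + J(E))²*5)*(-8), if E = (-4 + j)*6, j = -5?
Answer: -293330560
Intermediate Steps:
E = -54 (E = (-4 - 5)*6 = -9*6 = -54)
J(X) = -2*X + (2 + X)*(4 + X)
((0 + J(E))²*5)*(-8) = ((0 + (8 + (-54)² + 4*(-54)))²*5)*(-8) = ((0 + (8 + 2916 - 216))²*5)*(-8) = ((0 + 2708)²*5)*(-8) = (2708²*5)*(-8) = (7333264*5)*(-8) = 36666320*(-8) = -293330560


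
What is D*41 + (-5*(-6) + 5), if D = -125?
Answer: -5090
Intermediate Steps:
D*41 + (-5*(-6) + 5) = -125*41 + (-5*(-6) + 5) = -5125 + (30 + 5) = -5125 + 35 = -5090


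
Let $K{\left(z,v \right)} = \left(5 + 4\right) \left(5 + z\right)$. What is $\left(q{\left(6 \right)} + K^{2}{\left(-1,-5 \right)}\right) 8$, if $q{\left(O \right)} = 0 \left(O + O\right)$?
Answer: $10368$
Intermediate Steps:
$K{\left(z,v \right)} = 45 + 9 z$ ($K{\left(z,v \right)} = 9 \left(5 + z\right) = 45 + 9 z$)
$q{\left(O \right)} = 0$ ($q{\left(O \right)} = 0 \cdot 2 O = 0$)
$\left(q{\left(6 \right)} + K^{2}{\left(-1,-5 \right)}\right) 8 = \left(0 + \left(45 + 9 \left(-1\right)\right)^{2}\right) 8 = \left(0 + \left(45 - 9\right)^{2}\right) 8 = \left(0 + 36^{2}\right) 8 = \left(0 + 1296\right) 8 = 1296 \cdot 8 = 10368$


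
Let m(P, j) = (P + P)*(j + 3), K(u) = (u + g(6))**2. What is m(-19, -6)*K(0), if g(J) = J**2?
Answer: 147744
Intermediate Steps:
K(u) = (36 + u)**2 (K(u) = (u + 6**2)**2 = (u + 36)**2 = (36 + u)**2)
m(P, j) = 2*P*(3 + j) (m(P, j) = (2*P)*(3 + j) = 2*P*(3 + j))
m(-19, -6)*K(0) = (2*(-19)*(3 - 6))*(36 + 0)**2 = (2*(-19)*(-3))*36**2 = 114*1296 = 147744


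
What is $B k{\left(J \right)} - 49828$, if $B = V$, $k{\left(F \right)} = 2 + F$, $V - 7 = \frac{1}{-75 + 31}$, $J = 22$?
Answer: $- \frac{546266}{11} \approx -49661.0$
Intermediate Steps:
$V = \frac{307}{44}$ ($V = 7 + \frac{1}{-75 + 31} = 7 + \frac{1}{-44} = 7 - \frac{1}{44} = \frac{307}{44} \approx 6.9773$)
$B = \frac{307}{44} \approx 6.9773$
$B k{\left(J \right)} - 49828 = \frac{307 \left(2 + 22\right)}{44} - 49828 = \frac{307}{44} \cdot 24 - 49828 = \frac{1842}{11} - 49828 = - \frac{546266}{11}$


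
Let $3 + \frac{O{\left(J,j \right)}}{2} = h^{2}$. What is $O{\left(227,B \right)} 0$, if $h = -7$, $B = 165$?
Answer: $0$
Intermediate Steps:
$O{\left(J,j \right)} = 92$ ($O{\left(J,j \right)} = -6 + 2 \left(-7\right)^{2} = -6 + 2 \cdot 49 = -6 + 98 = 92$)
$O{\left(227,B \right)} 0 = 92 \cdot 0 = 0$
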